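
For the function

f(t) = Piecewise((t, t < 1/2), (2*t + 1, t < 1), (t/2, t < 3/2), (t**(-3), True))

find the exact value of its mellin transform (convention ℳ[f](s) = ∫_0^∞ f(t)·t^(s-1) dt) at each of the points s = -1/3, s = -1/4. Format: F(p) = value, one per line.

F(-1/3) = 2**(1/3)*(-405*2**(2/3) + 437*3**(2/3) + 2430)/1080
F(-1/4) = 2**(1/4)*(-1053*2**(3/4) + 383*3**(3/4) + 3510)/1053

along the cuts 1/2, 1, 3/2, ℳ[f](s) splits into 4 integrals
segment [0, 1/2) carries t; integrate it
∫ over [1/2, 1) of (2*t + 1)·t^(s-1) joins the sum
piece [1, 3/2): integrate t/2 against the kernel
for t in [3/2, ∞): the term is ∫ t**(-3)·t^(s-1)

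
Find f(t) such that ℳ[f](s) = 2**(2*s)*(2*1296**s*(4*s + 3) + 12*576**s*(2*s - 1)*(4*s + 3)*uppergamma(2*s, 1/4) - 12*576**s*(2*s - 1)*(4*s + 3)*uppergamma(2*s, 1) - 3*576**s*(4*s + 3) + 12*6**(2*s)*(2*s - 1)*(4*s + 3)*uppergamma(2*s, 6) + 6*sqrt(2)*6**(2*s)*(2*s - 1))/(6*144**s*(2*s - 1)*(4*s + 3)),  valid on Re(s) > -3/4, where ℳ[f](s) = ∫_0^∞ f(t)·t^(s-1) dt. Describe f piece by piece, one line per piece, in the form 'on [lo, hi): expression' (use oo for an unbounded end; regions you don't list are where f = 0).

on [0, 1): sqrt(2)*t**(3/4)/4
on [1, 16): exp(-sqrt(t)/4)
on [16, 36): 1/sqrt(t)
on [36, oo): exp(-sqrt(t))

peel off the power substitution: sqrt(2)*t**(3/2)/4 on [0, 1); exp(-t/4) on [1, 4); 1/t on [4, 6); …
back out the common scale on t: t**(3/2) on [0, 1/2); exp(-t/2) on [1/2, 2); 1/(2*t) on [2, 3); …
breakpoints 1, 16, 36: one integral from each of the 4 segments
over [0, 1), the kernel integral of sqrt(2)*t**(3/4)/4 enters the sum
over [1, 16), the kernel integral of exp(-sqrt(t)/4) enters the sum
∫ over [16, 36) of 1/sqrt(t)·t^(s-1) joins the sum
between 36 and ∞ the integrand is exp(-sqrt(t))·t^(s-1)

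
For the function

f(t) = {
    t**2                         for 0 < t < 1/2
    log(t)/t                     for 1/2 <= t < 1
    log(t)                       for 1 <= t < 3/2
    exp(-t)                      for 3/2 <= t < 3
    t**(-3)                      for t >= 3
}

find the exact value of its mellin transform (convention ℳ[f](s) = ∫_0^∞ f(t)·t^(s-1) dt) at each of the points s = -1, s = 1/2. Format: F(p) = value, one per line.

F(-1) = -4*log(2)/3 - 2*log(3)/3 - expint(2, 3)/3 + 2*expint(2, 3/2)/3 + 257/162
F(1/2) = -2*sqrt(6) + log(2**(-2*sqrt(2) - sqrt(6))*3**(sqrt(6))) - sqrt(pi)*erfc(sqrt(3)) + 2*sqrt(3)/135 + sqrt(pi)*erfc(sqrt(6)/2) + 81*sqrt(2)/20

slice at 1/2, 1, 3/2, 3, transform all 5 pieces, and sum them
over [0, 1/2), the kernel integral of t**2 enters the sum
∫ log(t)/t·t^(s-1) over [1/2, 1)
the [1, 3/2) slice contributes ∫ log(t)·t^(s-1) dt
for t in [3/2, 3): the term is ∫ exp(-t)·t^(s-1)
for t in [3, ∞): the term is ∫ t**(-3)·t^(s-1)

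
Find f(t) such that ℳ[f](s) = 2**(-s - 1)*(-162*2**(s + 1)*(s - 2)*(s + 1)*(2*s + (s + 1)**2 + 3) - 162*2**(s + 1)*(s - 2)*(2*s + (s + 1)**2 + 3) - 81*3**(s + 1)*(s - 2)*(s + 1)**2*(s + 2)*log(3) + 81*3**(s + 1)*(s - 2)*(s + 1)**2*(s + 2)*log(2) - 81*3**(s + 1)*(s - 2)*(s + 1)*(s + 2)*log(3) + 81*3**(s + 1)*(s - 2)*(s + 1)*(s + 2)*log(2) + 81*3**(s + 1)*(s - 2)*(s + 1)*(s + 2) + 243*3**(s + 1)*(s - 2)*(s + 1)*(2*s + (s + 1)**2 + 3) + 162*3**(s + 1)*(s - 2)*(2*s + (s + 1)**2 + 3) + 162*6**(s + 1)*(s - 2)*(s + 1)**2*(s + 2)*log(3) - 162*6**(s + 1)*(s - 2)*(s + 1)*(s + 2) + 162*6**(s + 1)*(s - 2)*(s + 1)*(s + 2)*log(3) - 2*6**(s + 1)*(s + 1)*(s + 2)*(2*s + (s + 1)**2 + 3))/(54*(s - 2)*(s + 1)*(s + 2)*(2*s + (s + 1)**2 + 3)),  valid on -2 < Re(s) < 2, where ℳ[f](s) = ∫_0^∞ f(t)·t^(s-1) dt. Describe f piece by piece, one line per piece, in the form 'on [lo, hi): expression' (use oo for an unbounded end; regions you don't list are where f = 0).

remove the shared t-power first: t on [0, 1); t + 3 on [1, 3/2); t*log(t) on [3/2, 3); …
cuts at 1, 3/2, 3: linearity sums the 4 kernel integrals
[0, 1) adds the kernel integral of t**2
piece [1, 3/2): integrate t*(t + 3) against the kernel
on [3/2, 3) integrate f = t**2*log(t) against the kernel
[3, ∞) adds the kernel integral of t**(-2)

on [0, 1): t**2
on [1, 3/2): t*(t + 3)
on [3/2, 3): t**2*log(t)
on [3, oo): t**(-2)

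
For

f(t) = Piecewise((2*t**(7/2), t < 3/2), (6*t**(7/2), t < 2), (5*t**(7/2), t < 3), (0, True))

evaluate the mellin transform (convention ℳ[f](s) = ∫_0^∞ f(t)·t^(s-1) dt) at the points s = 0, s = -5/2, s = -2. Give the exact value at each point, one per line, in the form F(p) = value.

decompose at 3/2, 2; ℳ[f](s) sums the 3 pieces' integrals
∫ over [0, 3/2) of 2*t**(7/2)·t^(s-1) joins the sum
between 3/2 and 2 the integrand is 6*t**(7/2)·t^(s-1)
over [2, 3), the kernel integral of 5*t**(7/2) enters the sum

F(0) = -27*sqrt(6)/14 + 16*sqrt(2)/7 + 270*sqrt(3)/7
F(-5/2) = 11
F(-2) = -2*sqrt(6) + 4*sqrt(2)/3 + 10*sqrt(3)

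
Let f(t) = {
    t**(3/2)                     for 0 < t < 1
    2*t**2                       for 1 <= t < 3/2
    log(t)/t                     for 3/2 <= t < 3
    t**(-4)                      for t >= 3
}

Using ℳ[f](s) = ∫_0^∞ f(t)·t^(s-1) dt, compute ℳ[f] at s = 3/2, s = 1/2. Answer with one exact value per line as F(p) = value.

F(3/2) = -538*sqrt(3)/135 - 5/21 + log(2**(sqrt(6))*3**(-sqrt(6) + 2*sqrt(3))) + 83*sqrt(6)/28
F(1/2) = -754*sqrt(3)/567 - 2*sqrt(3)*log(3)/3 - 2*sqrt(6)*log(2)/3 - 3/10 + 2*sqrt(6)*log(3)/3 + 67*sqrt(6)/30

summing 4 kernel integrals split by 1, 3/2, 3 yields ℳ[f](s)
on [0, 1): add ∫ t**(3/2)·t^(s-1) dt
[1, 3/2) adds the kernel integral of 2*t**2
the [3/2, 3) slice contributes ∫ log(t)/t·t^(s-1) dt
on [3, ∞) integrate f = t**(-4) against the kernel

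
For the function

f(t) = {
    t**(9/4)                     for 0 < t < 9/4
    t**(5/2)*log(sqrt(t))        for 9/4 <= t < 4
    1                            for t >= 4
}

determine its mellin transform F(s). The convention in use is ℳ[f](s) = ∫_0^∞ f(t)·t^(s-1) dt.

peel off the shared t-power: t**(1/4) on [0, 9/4); sqrt(t)*log(sqrt(t)) on [9/4, 4); t**(-2) on [4, ∞)
undo the power substitution: sqrt(t) on [0, 3/2); t*log(t) on [3/2, 2); t**(-4) on [2, ∞)
breakpoints 9/4, 4: one integral from each of the 3 segments
on [0, 9/4) integrate f = t**(9/4) against the kernel
on [9/4, 4) integrate f = t**(5/2)*log(sqrt(t)) against the kernel
the [4, ∞) slice contributes ∫ 1·t^(s-1) dt

2**(-2*s - 4)*(128*2**(4*s + 8)*s*(s + 2)*(4*s + 9)*log(2) - 64*2**(4*s + 8)*s*(4*s + 9) + 64*2**(4*s + 8)*s*(4*s + 9)*log(2) - 2**(4*s + 8)*(4*s + 9)*(4*s + 4*(s + 2)**2 + 9) - 96*3**(2*s + 4)*s*(s + 2)*(4*s + 9)*log(3) + 96*3**(2*s + 4)*s*(s + 2)*(4*s + 9)*log(2) - 48*3**(2*s + 4)*s*(4*s + 9)*log(3) + 48*3**(2*s + 4)*s*(4*s + 9)*log(2) + 48*3**(2*s + 4)*s*(4*s + 9) + 32*3**(2*s + 4)*sqrt(6)*s*(4*s + 4*(s + 2)**2 + 9))/(16*s*(4*s + 9)*(4*s + 4*(s + 2)**2 + 9))
  -9/4 < Re(s) < 0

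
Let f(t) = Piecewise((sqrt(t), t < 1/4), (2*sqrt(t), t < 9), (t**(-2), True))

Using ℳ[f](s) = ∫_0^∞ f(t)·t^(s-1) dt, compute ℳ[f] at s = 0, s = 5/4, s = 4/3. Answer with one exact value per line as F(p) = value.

F(0) = 1783/162
F(5/4) = sqrt(2)*(-27 + 11720*sqrt(6))/756
F(4/3) = 2**(1/3)*(-9 + 3910*6**(2/3))/264

undo the power substitution: t on [0, 1/2); 2*t on [1/2, 3); t**(-4) on [3, ∞)
split f at 1/4, 9: ℳ[f](s) collects 3 kernel integrals
∫ sqrt(t)·t^(s-1) over [0, 1/4)
segment 1/4 to 9 holds 2*sqrt(t); add its integral
between 9 and ∞ the integrand is t**(-2)·t^(s-1)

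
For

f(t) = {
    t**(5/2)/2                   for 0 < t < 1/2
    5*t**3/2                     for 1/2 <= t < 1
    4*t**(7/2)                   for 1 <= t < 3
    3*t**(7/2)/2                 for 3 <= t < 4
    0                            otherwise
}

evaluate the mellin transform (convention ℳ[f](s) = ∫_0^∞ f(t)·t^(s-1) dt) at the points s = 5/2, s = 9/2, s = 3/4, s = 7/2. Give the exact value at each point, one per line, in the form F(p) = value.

F(5/2) = 14018833/10560 - 5*sqrt(2)/704
F(9/2) = 77081875/5376 - sqrt(2)/768
F(3/4) = -14/51 - 2**(1/4)/24 + 2**(3/4)/104 + 810*3**(1/4)/17 + 1536*sqrt(2)/17
F(7/2) = 299941339/69888 - 5*sqrt(2)/1664

split f at 1/2, 1, 3: ℳ[f](s) collects 4 kernel integrals
the [0, 1/2) slice contributes ∫ t**(5/2)/2·t^(s-1) dt
over [1/2, 1), the kernel integral of 5*t**3/2 enters the sum
∫ 4*t**(7/2)·t^(s-1) over [1, 3)
for t in [3, 4): the term is ∫ 3*t**(7/2)/2·t^(s-1)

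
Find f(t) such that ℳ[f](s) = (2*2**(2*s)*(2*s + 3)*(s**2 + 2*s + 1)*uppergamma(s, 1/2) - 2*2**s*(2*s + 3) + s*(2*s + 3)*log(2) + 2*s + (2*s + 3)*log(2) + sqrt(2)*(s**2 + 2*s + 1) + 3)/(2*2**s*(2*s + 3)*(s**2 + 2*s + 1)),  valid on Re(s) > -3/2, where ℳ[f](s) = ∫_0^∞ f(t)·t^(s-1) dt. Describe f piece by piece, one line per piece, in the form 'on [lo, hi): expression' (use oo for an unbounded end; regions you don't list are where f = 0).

linearity at 1/2, 1 turns ℳ[f](s) into 3 summed integrals
∫ over [0, 1/2) of t**(3/2)·t^(s-1) joins the sum
segment [1/2, 1) carries t*log(t); integrate it
over [1, ∞), the kernel integral of exp(-t/2) enters the sum

on [0, 1/2): t**(3/2)
on [1/2, 1): t*log(t)
on [1, oo): exp(-t/2)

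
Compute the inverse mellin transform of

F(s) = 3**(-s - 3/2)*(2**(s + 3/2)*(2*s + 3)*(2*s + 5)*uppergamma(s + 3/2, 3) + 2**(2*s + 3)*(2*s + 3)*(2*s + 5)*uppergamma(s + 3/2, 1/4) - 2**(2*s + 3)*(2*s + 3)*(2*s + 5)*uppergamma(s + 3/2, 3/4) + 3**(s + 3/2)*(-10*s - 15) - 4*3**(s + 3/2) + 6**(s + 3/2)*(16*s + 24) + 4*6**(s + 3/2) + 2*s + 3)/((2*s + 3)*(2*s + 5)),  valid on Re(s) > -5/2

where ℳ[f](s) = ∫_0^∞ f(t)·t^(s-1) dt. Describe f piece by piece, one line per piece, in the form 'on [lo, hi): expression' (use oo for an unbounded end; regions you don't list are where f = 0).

the shared t-power comes off first: 3*t**(3/2)/2 on [0, 1/3); sqrt(t)*exp(-3*t/4) on [1/3, 1); sqrt(t)*(3*t/2 + 1) on [1, 2); …
back out the shared t-power: 3*t/2 on [0, 1/3); exp(-3*t/4) on [1/3, 1); 3*t/2 + 1 on [1, 2); …
strip the common scale on t: t on [0, 1/2); exp(-t/2) on [1/2, 3/2); t + 1 on [3/2, 3); …
split f at 1/3, 1, 2: ℳ[f](s) collects 4 kernel integrals
for t in [0, 1/3): the term is ∫ 3*t**(5/2)/2·t^(s-1)
between 1/3 and 1 the integrand is t**(3/2)*exp(-3*t/4)·t^(s-1)
∫ t**(3/2)*(3*t/2 + 1)·t^(s-1) over [1, 2)
the [2, ∞) slice contributes ∫ t**(3/2)*exp(-3*t/2)·t^(s-1) dt

on [0, 1/3): 3*t**(5/2)/2
on [1/3, 1): t**(3/2)*exp(-3*t/4)
on [1, 2): t**(3/2)*(3*t/2 + 1)
on [2, oo): t**(3/2)*exp(-3*t/2)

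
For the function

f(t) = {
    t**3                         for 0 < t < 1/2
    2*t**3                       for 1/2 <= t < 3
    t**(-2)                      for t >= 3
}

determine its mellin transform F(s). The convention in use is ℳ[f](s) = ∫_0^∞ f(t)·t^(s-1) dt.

(3880*6**s*s - 7800*6**s - 9*s + 18)/(72*2**s*(s**2 + s - 6))
  -3 < Re(s) < 2

back out the shared t-power: t on [0, 1/2); 2*t on [1/2, 3); t**(-4) on [3, ∞)
decompose at 1/2, 3; ℳ[f](s) sums the 3 pieces' integrals
the [0, 1/2) slice contributes ∫ t**3·t^(s-1) dt
piece [1/2, 3): integrate 2*t**3 against the kernel
piece [3, ∞): integrate t**(-2) against the kernel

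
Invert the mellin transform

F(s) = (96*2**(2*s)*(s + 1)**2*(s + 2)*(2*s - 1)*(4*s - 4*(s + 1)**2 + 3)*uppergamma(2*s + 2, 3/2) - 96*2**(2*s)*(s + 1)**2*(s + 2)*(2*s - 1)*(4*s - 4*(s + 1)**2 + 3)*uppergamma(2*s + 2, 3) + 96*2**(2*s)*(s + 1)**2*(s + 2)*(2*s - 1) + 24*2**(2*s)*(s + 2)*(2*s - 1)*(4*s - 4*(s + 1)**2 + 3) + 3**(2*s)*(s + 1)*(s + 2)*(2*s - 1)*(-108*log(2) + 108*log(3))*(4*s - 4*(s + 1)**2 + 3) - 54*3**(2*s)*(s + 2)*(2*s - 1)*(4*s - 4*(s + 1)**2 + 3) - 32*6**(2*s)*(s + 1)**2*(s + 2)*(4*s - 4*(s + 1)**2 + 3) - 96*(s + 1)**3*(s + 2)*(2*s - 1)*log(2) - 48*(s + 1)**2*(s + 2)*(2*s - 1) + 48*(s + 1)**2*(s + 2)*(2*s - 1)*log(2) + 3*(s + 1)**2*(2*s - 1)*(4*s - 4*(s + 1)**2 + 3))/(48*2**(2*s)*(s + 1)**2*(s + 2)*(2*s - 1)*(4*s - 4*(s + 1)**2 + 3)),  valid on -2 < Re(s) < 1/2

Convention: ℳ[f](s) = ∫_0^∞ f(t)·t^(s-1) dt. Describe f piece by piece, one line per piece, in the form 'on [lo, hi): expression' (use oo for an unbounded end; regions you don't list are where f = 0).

the power substitution comes off first: t**4 on [0, 1/2); t*log(t) on [1/2, 1); t**2*log(t) on [1, 3/2); …
peel off the shared t-power: t**2 on [0, 1/2); log(t)/t on [1/2, 1); log(t) on [1, 3/2); …
breakpoints 1/4, 1, 9/4, 9: one integral from each of the 5 segments
segment 0 to 1/4 holds t**2; add its integral
for t in [1/4, 1): the term is ∫ sqrt(t)*log(sqrt(t))·t^(s-1)
∫ t*log(sqrt(t))·t^(s-1) over [1, 9/4)
the [9/4, 9) slice contributes ∫ t*exp(-sqrt(t))·t^(s-1) dt
over [9, ∞), the kernel integral of 1/sqrt(t) enters the sum

on [0, 1/4): t**2
on [1/4, 1): sqrt(t)*log(sqrt(t))
on [1, 9/4): t*log(sqrt(t))
on [9/4, 9): t*exp(-sqrt(t))
on [9, oo): 1/sqrt(t)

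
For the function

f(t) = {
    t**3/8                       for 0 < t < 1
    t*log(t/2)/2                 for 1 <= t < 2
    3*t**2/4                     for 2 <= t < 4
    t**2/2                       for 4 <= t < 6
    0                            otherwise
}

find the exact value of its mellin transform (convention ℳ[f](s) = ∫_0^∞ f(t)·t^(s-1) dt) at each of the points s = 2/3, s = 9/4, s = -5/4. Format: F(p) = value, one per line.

F(2/3) = -297*2**(2/3)/200 + 3*log(2)/10 + 471/2200 + 3*2**(1/3) + 27*6**(2/3)/4
F(9/4) = -9200*2**(1/4)/2873 + 505/7098 + 2*log(2)/13 + 256*sqrt(2)/17 + 2592*6**(1/4)/17
F(-5/4) = -5*2**(3/4) - log(4) + 2*sqrt(2)/3 + 2*6**(3/4)/3 + 113/14

reversing the common scale on t: t**3 on [0, 1/2); t*log(t) on [1/2, 1); 3*t**2 on [1, 2); …
remove the shared t-power first: t on [0, 1/2); log(t)/t on [1/2, 1); 3 on [1, 2); …
the 4 pieces separated at 1, 2, 4 each add one integral
segment [0, 1) carries t**3/8; integrate it
segment [1, 2) carries t*log(t/2)/2; integrate it
segment 2 to 4 holds 3*t**2/4; add its integral
∫ t**2/2·t^(s-1) over [4, 6)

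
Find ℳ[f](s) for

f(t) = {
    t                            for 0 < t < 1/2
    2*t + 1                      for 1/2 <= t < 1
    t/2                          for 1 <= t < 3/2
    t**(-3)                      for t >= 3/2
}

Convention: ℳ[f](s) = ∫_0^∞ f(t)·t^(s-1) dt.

summing 4 kernel integrals split by 1/2, 1, 3/2 yields ℳ[f](s)
for t in [0, 1/2): the term is ∫ t·t^(s-1)
[1/2, 1) adds the kernel integral of (2*t + 1)
segment 1 to 3/2 holds t/2; add its integral
the [3/2, ∞) slice contributes ∫ t**(-3)·t^(s-1) dt

(270*2**s*s**2 - 702*2**s*s - 324*2**s + 49*3**s*s**2 - 275*3**s*s - 162*s**2 + 378*s + 324)/(108*2**s*s*(s**2 - 2*s - 3))
  -1 < Re(s) < 3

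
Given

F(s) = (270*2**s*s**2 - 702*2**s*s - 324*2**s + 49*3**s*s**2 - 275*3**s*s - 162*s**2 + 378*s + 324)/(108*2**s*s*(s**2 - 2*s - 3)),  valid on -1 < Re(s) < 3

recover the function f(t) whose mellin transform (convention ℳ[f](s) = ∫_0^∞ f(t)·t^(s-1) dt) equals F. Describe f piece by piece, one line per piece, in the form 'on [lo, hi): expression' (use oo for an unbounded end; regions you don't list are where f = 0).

treat the 4 regions marked off by 1/2, 1, 3/2 separately and sum
for t in [0, 1/2): the term is ∫ t·t^(s-1)
for t in [1/2, 1): the term is ∫ (2*t + 1)·t^(s-1)
[1, 3/2) adds the kernel integral of t/2
[3/2, ∞) adds the kernel integral of t**(-3)

on [0, 1/2): t
on [1/2, 1): 2*t + 1
on [1, 3/2): t/2
on [3/2, oo): t**(-3)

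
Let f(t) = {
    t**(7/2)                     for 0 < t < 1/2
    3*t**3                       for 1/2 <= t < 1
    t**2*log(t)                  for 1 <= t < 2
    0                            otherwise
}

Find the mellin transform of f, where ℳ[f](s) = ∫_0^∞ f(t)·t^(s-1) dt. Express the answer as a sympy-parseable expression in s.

back out the shared t-power: t**(3/2) on [0, 1/2); 3*t on [1/2, 1); log(t) on [1, 2)
the 3 pieces separated at 1/2, 1 each add one integral
∫ over [0, 1/2) of t**(7/2)·t^(s-1) joins the sum
for t in [1/2, 1): the term is ∫ 3*t**3·t^(s-1)
between 1 and 2 the integrand is t**2*log(t)·t^(s-1)

(-32*2**(2*s)*(s + 3)*(2*s + 7) + 24*2**s*(s + 2)**2*(2*s + 7) + 8*2**s*(s + 3)*(2*s + 7) + 32*4**s*(s + 2)*(s + 3)*(2*s + 7)*log(2) + sqrt(2)*(s + 2)**2*(s + 3) - 3*(s + 2)**2*(2*s + 7))/(8*2**s*(s + 2)**2*(s + 3)*(2*s + 7))
  Re(s) > -7/2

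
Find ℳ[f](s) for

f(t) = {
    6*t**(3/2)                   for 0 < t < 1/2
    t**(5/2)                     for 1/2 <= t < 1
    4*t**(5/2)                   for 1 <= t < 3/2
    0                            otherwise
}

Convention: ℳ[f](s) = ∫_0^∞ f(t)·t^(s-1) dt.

2*(-2**(-s - 5/2)*(2*s + 3) + 6*2**(-s - 3/2)*(2*s + 5) + 4*(3/2)**(s + 5/2)*(2*s + 3) - 6*s - 9)/((2*s + 3)*(2*s + 5))
  Re(s) > -3/2

slice at 1/2, 1, transform all 3 pieces, and sum them
between 0 and 1/2 the integrand is 6*t**(3/2)·t^(s-1)
on [1/2, 1) integrate f = t**(5/2) against the kernel
over [1, 3/2), the kernel integral of 4*t**(5/2) enters the sum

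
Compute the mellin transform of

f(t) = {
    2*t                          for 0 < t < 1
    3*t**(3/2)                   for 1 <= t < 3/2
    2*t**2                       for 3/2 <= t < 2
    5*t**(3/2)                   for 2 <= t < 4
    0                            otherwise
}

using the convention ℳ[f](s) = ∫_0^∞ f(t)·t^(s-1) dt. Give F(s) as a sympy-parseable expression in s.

linearity at 1, 3/2, 2 turns ℳ[f](s) into 4 summed integrals
[0, 1) adds the kernel integral of 2*t
between 1 and 3/2 the integrand is 3*t**(3/2)·t^(s-1)
on [3/2, 2) integrate f = 2*t**2 against the kernel
between 2 and 4 the integrand is 5*t**(3/2)·t^(s-1)

2*(-5*2**(s + 3/2)*(s + 1)*(s + 2) + 2**(s + 2)*(s + 1)*(2*s + 3) + 3*(3/2)**(s + 3/2)*(s + 1)*(s + 2) - (3/2)**(s + 2)*(s + 1)*(2*s + 3) + 5*4**(s + 3/2)*(s + 1)*(s + 2) - 3*(s + 1)*(s + 2) + (s + 2)*(2*s + 3))/((s + 1)*(s + 2)*(2*s + 3))
  Re(s) > -1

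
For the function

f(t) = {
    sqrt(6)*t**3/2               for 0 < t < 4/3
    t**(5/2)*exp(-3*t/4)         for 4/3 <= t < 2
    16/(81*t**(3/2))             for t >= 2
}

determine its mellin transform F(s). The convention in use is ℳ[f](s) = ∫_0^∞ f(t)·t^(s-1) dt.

the shared t-power comes off first: sqrt(6)*t**(5/2)/2 on [0, 4/3); t**2*exp(-3*t/4) on [4/3, 2); 16/(81*t**2) on [2, ∞)
strip the shared t-power: sqrt(6)*sqrt(t)/2 on [0, 4/3); exp(-3*t/4) on [4/3, 2); 16/(81*t**4) on [2, ∞)
reversing the common scale on t: sqrt(t) on [0, 2); exp(-t/2) on [2, 3); t**(-4) on [3, ∞)
breakpoints 4/3, 2: one integral from each of the 3 segments
segment 0 to 4/3 holds sqrt(6)*t**3/2; add its integral
segment 4/3 to 2 holds t**(5/2)*exp(-3*t/4); add its integral
∫ 16/(81*t**(3/2))·t^(s-1) over [2, ∞)

8*(2/3)**(s + 1/2)*(36*2**s*(2*s - 3) + 18*2**(s + 1/2)*(s + 3)*(2*s - 3)*uppergamma(s + 5/2, 1) - 18*2**(s + 1/2)*(s + 3)*(2*s - 3)*uppergamma(s + 5/2, 3/2) - 3**(s + 1/2)*(s + 3))/(81*(s + 3)*(2*s - 3))
  -3 < Re(s) < 3/2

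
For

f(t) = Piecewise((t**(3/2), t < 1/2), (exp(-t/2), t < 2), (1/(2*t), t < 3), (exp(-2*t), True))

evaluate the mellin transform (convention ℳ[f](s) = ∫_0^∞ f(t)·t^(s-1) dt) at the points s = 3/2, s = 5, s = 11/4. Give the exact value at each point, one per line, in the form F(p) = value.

split f at 1/2, 2, 3: ℳ[f](s) collects 4 kernel integrals
segment [0, 1/2) carries t**(3/2); integrate it
for t in [1/2, 2): the term is ∫ exp(-t/2)·t^(s-1)
over [2, 3), the kernel integral of 1/(2*t) enters the sum
over [3, ∞), the kernel integral of exp(-2*t) enters the sum

F(3/2) = -sqrt(2) - 2*sqrt(2)*exp(-1) - sqrt(2)*sqrt(pi)*erfc(1) + sqrt(2)*sqrt(pi)*erfc(sqrt(6))/8 + sqrt(3)*exp(-6)/2 + 1/24 + sqrt(2)*exp(-1/4) + sqrt(2)*sqrt(pi)*erfc(1/2) + sqrt(3)
F(5) = -2080*exp(-1) + sqrt(2)/832 + 345*exp(-6)/4 + 65/8 + 7889*exp(-1/4)/8
F(11/4) = -4*2**(3/4)*uppergamma(11/4, 1) - 537*2**(3/4)/952 + 2**(1/4)*uppergamma(11/4, 6)/8 + 6*3**(3/4)/7 + 4*2**(3/4)*uppergamma(11/4, 1/4)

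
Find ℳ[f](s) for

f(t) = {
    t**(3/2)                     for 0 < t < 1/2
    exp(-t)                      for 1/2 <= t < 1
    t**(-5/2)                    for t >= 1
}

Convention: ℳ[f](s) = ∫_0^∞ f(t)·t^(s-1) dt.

along the cuts 1/2, 1, ℳ[f](s) splits into 3 integrals
between 0 and 1/2 the integrand is t**(3/2)·t^(s-1)
segment 1/2 to 1 holds exp(-t); add its integral
segment 1 to ∞ holds t**(-5/2); add its integral

(2*2**s*(2*s - 5)*(2*s + 3)*uppergamma(s, 1/2) - 2*2**s*(2*s - 5)*(2*s + 3)*uppergamma(s, 1) - 4*2**s*(2*s + 3) + sqrt(2)*(2*s - 5))/(2*2**s*(2*s - 5)*(2*s + 3))
  -3/2 < Re(s) < 5/2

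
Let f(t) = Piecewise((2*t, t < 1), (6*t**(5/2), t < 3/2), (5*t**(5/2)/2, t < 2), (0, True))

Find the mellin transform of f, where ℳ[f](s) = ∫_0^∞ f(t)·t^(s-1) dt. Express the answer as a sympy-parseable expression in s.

(5*2**(s + 5/2)*(s + 1) + 7*(3/2)**(s + 5/2)*(s + 1) - 8*s - 2)/((s + 1)*(2*s + 5))
  Re(s) > -1

integrate the 3 segments split at 1, 3/2, then add the results
segment 0 to 1 holds 2*t; add its integral
on [1, 3/2): add ∫ 6*t**(5/2)·t^(s-1) dt
[3/2, 2) adds the kernel integral of 5*t**(5/2)/2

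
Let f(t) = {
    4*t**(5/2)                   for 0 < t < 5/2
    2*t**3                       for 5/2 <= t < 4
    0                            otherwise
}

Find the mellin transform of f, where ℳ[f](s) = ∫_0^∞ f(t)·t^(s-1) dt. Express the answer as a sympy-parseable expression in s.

split f at 5/2: ℳ[f](s) collects 2 kernel integrals
on [0, 5/2): add ∫ 4*t**(5/2)·t^(s-1) dt
the [5/2, 4) slice contributes ∫ 2*t**3·t^(s-1) dt

2*(4**(s + 3)*(2*s + 5) + 4*(5/2)**(s + 5/2)*(s + 3) - (5/2)**(s + 3)*(2*s + 5))/((s + 3)*(2*s + 5))
  Re(s) > -5/2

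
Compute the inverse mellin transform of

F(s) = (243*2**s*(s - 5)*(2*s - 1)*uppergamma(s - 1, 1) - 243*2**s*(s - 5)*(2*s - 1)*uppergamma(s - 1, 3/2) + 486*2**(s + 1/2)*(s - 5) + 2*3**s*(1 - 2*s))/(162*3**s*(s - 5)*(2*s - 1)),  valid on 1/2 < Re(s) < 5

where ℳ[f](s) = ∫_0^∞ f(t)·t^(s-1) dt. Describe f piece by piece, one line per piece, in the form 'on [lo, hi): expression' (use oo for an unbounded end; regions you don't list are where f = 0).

on [0, 2/3): sqrt(3)/sqrt(t)
on [2/3, 1): exp(-3*t/2)/t
on [1, oo): 1/(81*t**5)

back out the shared t-power: sqrt(3)*sqrt(t) on [0, 2/3); exp(-3*t/2) on [2/3, 1); 1/(81*t**4) on [1, ∞)
peel off the common scale on t: sqrt(t) on [0, 2); exp(-t/2) on [2, 3); t**(-4) on [3, ∞)
the 3 pieces separated at 2/3, 1 each add one integral
piece [0, 2/3): integrate sqrt(3)/sqrt(t) against the kernel
segment 2/3 to 1 holds exp(-3*t/2)/t; add its integral
segment 1 to ∞ holds 1/(81*t**5); add its integral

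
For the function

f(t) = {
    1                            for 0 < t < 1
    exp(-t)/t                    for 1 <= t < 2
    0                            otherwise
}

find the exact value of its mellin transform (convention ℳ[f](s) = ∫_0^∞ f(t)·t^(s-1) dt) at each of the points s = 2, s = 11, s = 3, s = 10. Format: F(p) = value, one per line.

F(2) = (-1 + E + exp(2)/2)*exp(-2)
F(11) = -2681216*exp(-2) + 1/11 + 986410*exp(-1)
F(3) = -3*exp(-2) + 1/3 + 2*exp(-1)
F(10) = -297856*exp(-2) + 1/10 + 109601*exp(-1)

undo the shared t-power: t on [0, 1); exp(-t) on [1, 2)
f breaks at 1 into 2 integrals to sum
between 0 and 1 the integrand is 1·t^(s-1)
for t in [1, 2): the term is ∫ exp(-t)/t·t^(s-1)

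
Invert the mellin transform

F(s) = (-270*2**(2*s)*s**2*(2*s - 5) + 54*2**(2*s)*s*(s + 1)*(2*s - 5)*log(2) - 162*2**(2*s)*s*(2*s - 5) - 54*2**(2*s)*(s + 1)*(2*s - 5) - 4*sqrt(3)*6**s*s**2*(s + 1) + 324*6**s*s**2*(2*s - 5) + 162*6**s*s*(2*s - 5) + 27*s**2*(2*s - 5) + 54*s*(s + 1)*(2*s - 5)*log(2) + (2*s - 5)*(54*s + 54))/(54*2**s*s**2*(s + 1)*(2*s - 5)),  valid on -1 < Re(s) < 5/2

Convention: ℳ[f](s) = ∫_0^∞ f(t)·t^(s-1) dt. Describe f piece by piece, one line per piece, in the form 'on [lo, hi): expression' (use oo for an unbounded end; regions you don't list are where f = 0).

f breaks at 1/2, 2, 3 into 4 integrals to sum
the [0, 1/2) slice contributes ∫ t·t^(s-1) dt
[1/2, 2) adds the kernel integral of log(t)
the [2, 3) slice contributes ∫ (t + 3)·t^(s-1) dt
on [3, ∞) integrate f = t**(-5/2) against the kernel

on [0, 1/2): t
on [1/2, 2): log(t)
on [2, 3): t + 3
on [3, oo): t**(-5/2)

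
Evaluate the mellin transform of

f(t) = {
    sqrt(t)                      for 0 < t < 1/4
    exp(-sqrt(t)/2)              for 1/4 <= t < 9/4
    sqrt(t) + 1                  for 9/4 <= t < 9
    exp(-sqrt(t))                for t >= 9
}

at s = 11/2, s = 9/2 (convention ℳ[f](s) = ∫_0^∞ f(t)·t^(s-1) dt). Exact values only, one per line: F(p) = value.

strip the power substitution: t on [0, 1/2); exp(-t/2) on [1/2, 3/2); t + 1 on [3/2, 3); …
integrate the 4 segments split at 1/4, 9/4, 9, then add the results
segment [0, 1/4) carries sqrt(t); integrate it
the [1/4, 9/4) slice contributes ∫ exp(-sqrt(t)/2)·t^(s-1) dt
on [9/4, 9) integrate f = (sqrt(t) + 1) against the kernel
piece [9, ∞): integrate exp(-sqrt(t)) against the kernel

F(11/2) = -8055338729409*exp(-3/4)/256 + 4080204709/33792 + 145730178*exp(-3) + 4885809916361*exp(-1/4)/256
F(9/2) = -5593984641*exp(-3/4)/64 + 20689567/1280 + 1613538*exp(-3) + 3392923553*exp(-1/4)/64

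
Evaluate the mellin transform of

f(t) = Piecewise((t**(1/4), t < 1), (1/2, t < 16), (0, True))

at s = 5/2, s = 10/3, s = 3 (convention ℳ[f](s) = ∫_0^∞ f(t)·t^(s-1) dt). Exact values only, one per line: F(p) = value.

strip the power substitution: sqrt(t) on [0, 1); 1/2 on [1, 4)
back out the power substitution: t on [0, 1); 1/2 on [1, 2)
cuts at 1: linearity sums the 2 kernel integrals
segment [0, 1) carries t**(1/4); integrate it
the [1, 16) slice contributes ∫ 1/2·t^(s-1) dt

F(5/2) = 11273/55
F(10/3) = 111/860 + 6144*2**(1/3)/5
F(3) = 17753/26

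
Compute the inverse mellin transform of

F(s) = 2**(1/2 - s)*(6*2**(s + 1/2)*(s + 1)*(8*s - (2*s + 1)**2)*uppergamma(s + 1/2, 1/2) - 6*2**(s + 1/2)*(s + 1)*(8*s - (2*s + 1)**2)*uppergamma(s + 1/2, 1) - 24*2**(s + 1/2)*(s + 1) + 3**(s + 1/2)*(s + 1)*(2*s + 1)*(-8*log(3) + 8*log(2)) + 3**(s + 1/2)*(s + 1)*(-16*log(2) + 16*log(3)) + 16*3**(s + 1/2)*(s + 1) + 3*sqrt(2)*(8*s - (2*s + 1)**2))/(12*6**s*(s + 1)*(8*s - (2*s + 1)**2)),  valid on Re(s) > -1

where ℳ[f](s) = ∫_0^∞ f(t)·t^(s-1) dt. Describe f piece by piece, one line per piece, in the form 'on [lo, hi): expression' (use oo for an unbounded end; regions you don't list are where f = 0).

undo the common scale on t: 3*t on [0, 1/6); sqrt(3)*sqrt(t)*exp(-3*t) on [1/6, 1/3); sqrt(3)*log(3*t)/(3*sqrt(t)) on [1/3, 1/2)
back out the common scale on t: t on [0, 1/2); sqrt(t)*exp(-t) on [1/2, 1); log(t)/sqrt(t) on [1, 3/2)
undo the shared t-power: sqrt(t) on [0, 1/2); exp(-t) on [1/2, 1); log(t)/t on [1, 3/2)
integrate the 3 segments split at 1/12, 1/6, then add the results
over [0, 1/12), the kernel integral of 6*t enters the sum
over [1/12, 1/6), the kernel integral of sqrt(6)*sqrt(t)*exp(-6*t) enters the sum
between 1/6 and 1/4 the integrand is sqrt(6)*log(6*t)/(6*sqrt(t))·t^(s-1)

on [0, 1/12): 6*t
on [1/12, 1/6): sqrt(6)*sqrt(t)*exp(-6*t)
on [1/6, 1/4): sqrt(6)*log(6*t)/(6*sqrt(t))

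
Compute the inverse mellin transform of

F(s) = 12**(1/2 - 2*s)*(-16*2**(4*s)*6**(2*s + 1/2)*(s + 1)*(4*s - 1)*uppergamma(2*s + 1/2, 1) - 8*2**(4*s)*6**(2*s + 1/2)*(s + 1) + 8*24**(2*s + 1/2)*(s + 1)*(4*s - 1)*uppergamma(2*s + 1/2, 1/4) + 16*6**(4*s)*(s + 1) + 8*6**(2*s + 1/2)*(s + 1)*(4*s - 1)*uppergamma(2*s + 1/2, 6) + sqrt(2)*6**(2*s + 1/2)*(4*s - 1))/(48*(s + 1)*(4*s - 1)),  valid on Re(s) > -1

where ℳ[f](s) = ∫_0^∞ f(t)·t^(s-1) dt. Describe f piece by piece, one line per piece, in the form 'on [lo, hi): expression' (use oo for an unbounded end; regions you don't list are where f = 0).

on [0, 1/4): t
on [1/4, 4): t**(1/4)*exp(-sqrt(t)/2)
on [4, 9): 1/(2*t**(1/4))
on [9, oo): t**(1/4)*exp(-2*sqrt(t))

undo the power substitution: t**2 on [0, 1/2); sqrt(t)*exp(-t/2) on [1/2, 2); 1/(2*sqrt(t)) on [2, 3); …
back out the shared t-power: t**(3/2) on [0, 1/2); exp(-t/2) on [1/2, 2); 1/(2*t) on [2, 3); …
the 4 pieces separated at 1/4, 4, 9 each add one integral
for t in [0, 1/4): the term is ∫ t·t^(s-1)
∫ t**(1/4)*exp(-sqrt(t)/2)·t^(s-1) over [1/4, 4)
segment [4, 9) carries 1/(2*t**(1/4)); integrate it
for t in [9, ∞): the term is ∫ t**(1/4)*exp(-2*sqrt(t))·t^(s-1)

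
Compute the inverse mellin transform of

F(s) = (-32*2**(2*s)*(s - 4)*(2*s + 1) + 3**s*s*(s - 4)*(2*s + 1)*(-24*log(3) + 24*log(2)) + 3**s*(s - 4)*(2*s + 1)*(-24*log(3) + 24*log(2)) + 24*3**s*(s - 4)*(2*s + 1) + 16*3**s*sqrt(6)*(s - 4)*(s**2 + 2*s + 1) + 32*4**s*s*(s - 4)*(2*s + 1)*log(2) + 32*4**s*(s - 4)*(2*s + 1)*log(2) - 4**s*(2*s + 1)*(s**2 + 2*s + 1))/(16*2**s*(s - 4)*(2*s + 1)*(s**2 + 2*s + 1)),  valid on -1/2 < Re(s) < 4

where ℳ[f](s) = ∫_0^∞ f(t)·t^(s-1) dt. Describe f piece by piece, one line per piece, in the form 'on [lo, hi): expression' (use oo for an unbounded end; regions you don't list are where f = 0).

breakpoints 3/2, 2: one integral from each of the 3 segments
between 0 and 3/2 the integrand is sqrt(t)·t^(s-1)
between 3/2 and 2 the integrand is t*log(t)·t^(s-1)
∫ over [2, ∞) of t**(-4)·t^(s-1) joins the sum

on [0, 3/2): sqrt(t)
on [3/2, 2): t*log(t)
on [2, oo): t**(-4)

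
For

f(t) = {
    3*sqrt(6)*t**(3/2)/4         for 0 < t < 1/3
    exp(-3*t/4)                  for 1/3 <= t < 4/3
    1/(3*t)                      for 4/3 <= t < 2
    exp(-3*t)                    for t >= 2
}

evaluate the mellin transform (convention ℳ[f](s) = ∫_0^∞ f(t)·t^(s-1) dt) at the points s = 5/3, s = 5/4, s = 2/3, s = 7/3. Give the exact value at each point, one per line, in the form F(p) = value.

F(5/3) = -8*6**(1/3)*uppergamma(5/3, 1)/9 - 6**(1/3)/3 + 3**(1/3)*uppergamma(5/3, 6)/9 + sqrt(2)*3**(1/3)/114 + 2**(2/3)/2 + 8*6**(1/3)*uppergamma(5/3, 1/4)/9
F(5/4) = -43*sqrt(2)*3**(3/4)/99 - 4*sqrt(2)*3**(3/4)*uppergamma(5/4, 1)/9 + 3**(3/4)*uppergamma(5/4, 6)/9 + 4*sqrt(2)*3**(3/4)*uppergamma(5/4, 1/4)/9 + 4*2**(1/4)/3
F(2/3) = -2**(2/3)/2 - 2*6**(1/3)*uppergamma(2/3, 1)/3 + 3**(1/3)*uppergamma(2/3, 6)/3 + sqrt(2)*3**(1/3)/26 + 6**(1/3)/2 + 2*6**(1/3)*uppergamma(2/3, 1/4)/3
F(7/3) = -16*6**(2/3)*uppergamma(7/3, 1)/27 - 6**(2/3)/9 + 3**(2/3)*uppergamma(7/3, 6)/27 + sqrt(2)*3**(2/3)/414 + 2**(1/3)/2 + 16*6**(2/3)*uppergamma(7/3, 1/4)/27

the common scale on t comes off first: t**(3/2) on [0, 1/2); exp(-t/2) on [1/2, 2); 1/(2*t) on [2, 3); …
decompose at 1/3, 4/3, 2; ℳ[f](s) sums the 4 pieces' integrals
segment [0, 1/3) carries 3*sqrt(6)*t**(3/2)/4; integrate it
on [1/3, 4/3): add ∫ exp(-3*t/4)·t^(s-1) dt
[4/3, 2) adds the kernel integral of 1/(3*t)
piece [2, ∞): integrate exp(-3*t) against the kernel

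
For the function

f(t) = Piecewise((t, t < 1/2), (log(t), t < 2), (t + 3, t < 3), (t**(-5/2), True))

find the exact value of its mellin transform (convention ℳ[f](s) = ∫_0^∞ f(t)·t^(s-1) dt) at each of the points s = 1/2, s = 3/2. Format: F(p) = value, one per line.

F(1/2) = sqrt(2)*(-330 + sqrt(2) + 108*log(2) + 144*sqrt(6))/36
F(3/2) = sqrt(2)*(-1139 + 30*sqrt(2) + 270*log(2) + 864*sqrt(6))/180

f breaks at 1/2, 2, 3 into 4 integrals to sum
on [0, 1/2): add ∫ t·t^(s-1) dt
on [1/2, 2): add ∫ log(t)·t^(s-1) dt
the [2, 3) slice contributes ∫ (t + 3)·t^(s-1) dt
piece [3, ∞): integrate t**(-5/2) against the kernel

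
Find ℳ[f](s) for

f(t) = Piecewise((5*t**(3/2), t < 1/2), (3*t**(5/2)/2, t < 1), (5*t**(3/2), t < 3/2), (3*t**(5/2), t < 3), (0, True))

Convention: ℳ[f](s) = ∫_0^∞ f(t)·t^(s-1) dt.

(-112*2**s*s - 328*2**s + 12*3**s*sqrt(6)*s + 138*3**s*sqrt(6) + 864*sqrt(3)*6**s*s + 1296*sqrt(3)*6**s + 34*sqrt(2)*s + 91*sqrt(2))/(8*2**s*(4*s**2 + 16*s + 15))
  Re(s) > -3/2

split f at 1/2, 1, 3/2: ℳ[f](s) collects 4 kernel integrals
segment 0 to 1/2 holds 5*t**(3/2); add its integral
∫ over [1/2, 1) of 3*t**(5/2)/2·t^(s-1) joins the sum
piece [1, 3/2): integrate 5*t**(3/2) against the kernel
for t in [3/2, 3): the term is ∫ 3*t**(5/2)·t^(s-1)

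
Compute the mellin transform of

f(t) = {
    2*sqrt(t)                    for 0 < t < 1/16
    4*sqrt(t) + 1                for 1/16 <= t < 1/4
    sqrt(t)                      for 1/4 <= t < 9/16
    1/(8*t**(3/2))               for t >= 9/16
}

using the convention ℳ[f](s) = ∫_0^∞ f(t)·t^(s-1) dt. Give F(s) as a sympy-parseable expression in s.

invert the power substitution to get 2*t on [0, 1/4); 4*t + 1 on [1/4, 1/2); t on [1/2, 3/4); …
undo the common scale on t: t on [0, 1/2); 2*t + 1 on [1/2, 1); t/2 on [1, 3/2); …
f breaks at 1/16, 1/4, 9/16 into 4 integrals to sum
[0, 1/16) adds the kernel integral of 2*sqrt(t)
on [1/16, 1/4) integrate f = (4*sqrt(t) + 1) against the kernel
∫ sqrt(t)·t^(s-1) over [1/4, 9/16)
on [9/16, ∞) integrate f = 1/(8*t**(3/2)) against the kernel

(270*2**(2*s)*s*(2*s - 3) + 54*2**(2*s)*(2*s - 3) + 81*3**(2*s)*s*(2*s - 3) - 32*9**s*s*(2*s + 1) - 162*s*(2*s - 3) - 108*s + 162)/(54*2**(4*s)*s*(2*s - 3)*(2*s + 1))
  -1/2 < Re(s) < 3/2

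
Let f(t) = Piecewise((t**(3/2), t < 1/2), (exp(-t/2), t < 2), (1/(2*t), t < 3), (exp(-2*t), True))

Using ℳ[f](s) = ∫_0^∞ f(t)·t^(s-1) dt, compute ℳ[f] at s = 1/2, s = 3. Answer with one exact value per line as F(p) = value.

treat the 4 regions marked off by 1/2, 2, 3 separately and sum
on [0, 1/2) integrate f = t**(3/2) against the kernel
∫ over [1/2, 2) of exp(-t/2)·t^(s-1) joins the sum
segment [2, 3) carries 1/(2*t); integrate it
on [3, ∞): add ∫ exp(-2*t)·t^(s-1) dt

F(1/2) = -sqrt(3)/3 - sqrt(2)*sqrt(pi)*erfc(1) + sqrt(2)*sqrt(pi)*erfc(sqrt(6))/2 + 1/8 + sqrt(2)/2 + sqrt(2)*sqrt(pi)*erfc(1/2)
F(3) = -40*exp(-1) + sqrt(2)/144 + 25*exp(-6)/4 + 5/4 + 41*exp(-1/4)/2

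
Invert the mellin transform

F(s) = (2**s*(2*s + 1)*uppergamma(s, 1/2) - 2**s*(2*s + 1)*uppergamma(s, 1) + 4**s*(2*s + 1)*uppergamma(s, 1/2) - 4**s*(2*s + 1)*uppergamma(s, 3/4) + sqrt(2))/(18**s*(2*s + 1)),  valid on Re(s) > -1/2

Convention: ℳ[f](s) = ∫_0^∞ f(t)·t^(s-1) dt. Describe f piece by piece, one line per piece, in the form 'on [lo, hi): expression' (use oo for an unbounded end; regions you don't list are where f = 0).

on [0, 1/18): 3*sqrt(t)
on [1/18, 1/9): exp(-9*t)
on [1/9, 1/6): exp(-9*t/2)

undo the power substitution: 3*t on [0, sqrt(2)/6); exp(-9*t**2) on [sqrt(2)/6, 1/3); exp(-9*t**2/2) on [1/3, sqrt(6)/6)
undo the common scale on t: t on [0, sqrt(2)/2); exp(-t**2) on [sqrt(2)/2, 1); exp(-t**2/2) on [1, sqrt(6)/2)
remove the power substitution first: sqrt(t) on [0, 1/2); exp(-t) on [1/2, 1); exp(-t/2) on [1, 3/2)
decompose at 1/18, 1/9; ℳ[f](s) sums the 3 pieces' integrals
for t in [0, 1/18): the term is ∫ 3*sqrt(t)·t^(s-1)
[1/18, 1/9) adds the kernel integral of exp(-9*t)
∫ exp(-9*t/2)·t^(s-1) over [1/9, 1/6)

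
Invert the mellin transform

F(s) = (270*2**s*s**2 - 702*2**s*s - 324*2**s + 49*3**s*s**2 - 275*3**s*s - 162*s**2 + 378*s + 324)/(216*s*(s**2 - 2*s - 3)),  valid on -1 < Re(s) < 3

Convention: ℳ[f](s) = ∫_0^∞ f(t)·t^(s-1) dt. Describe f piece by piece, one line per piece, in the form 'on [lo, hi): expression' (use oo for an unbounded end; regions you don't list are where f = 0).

on [0, 1): t/4
on [1, 2): t/2 + 1/2
on [2, 3): t/8
on [3, oo): 4/t**3

undo the shared t-power: t**2/4 on [0, 1); t*(t + 1)/2 on [1, 2); t**2/8 on [2, 3); …
the common scale on t comes off first: t**2 on [0, 1/2); t*(2*t + 1) on [1/2, 1); t**2/2 on [1, 3/2); …
the shared t-power comes off first: t on [0, 1/2); 2*t + 1 on [1/2, 1); t/2 on [1, 3/2); …
linearity at 1, 2, 3 turns ℳ[f](s) into 4 summed integrals
∫ t/4·t^(s-1) over [0, 1)
on [1, 2) integrate f = (t/2 + 1/2) against the kernel
on [2, 3) integrate f = t/8 against the kernel
between 3 and ∞ the integrand is 4/t**3·t^(s-1)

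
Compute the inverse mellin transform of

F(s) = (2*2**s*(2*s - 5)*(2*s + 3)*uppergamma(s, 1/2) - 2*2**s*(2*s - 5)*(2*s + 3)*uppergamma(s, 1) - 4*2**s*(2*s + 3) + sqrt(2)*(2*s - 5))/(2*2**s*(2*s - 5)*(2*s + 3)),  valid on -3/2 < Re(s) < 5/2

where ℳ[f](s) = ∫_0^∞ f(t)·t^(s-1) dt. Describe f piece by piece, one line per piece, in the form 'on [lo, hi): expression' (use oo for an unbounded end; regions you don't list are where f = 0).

on [0, 1/2): t**(3/2)
on [1/2, 1): exp(-t)
on [1, oo): t**(-5/2)

the 3 pieces separated at 1/2, 1 each add one integral
[0, 1/2) adds the kernel integral of t**(3/2)
∫ over [1/2, 1) of exp(-t)·t^(s-1) joins the sum
segment [1, ∞) carries t**(-5/2); integrate it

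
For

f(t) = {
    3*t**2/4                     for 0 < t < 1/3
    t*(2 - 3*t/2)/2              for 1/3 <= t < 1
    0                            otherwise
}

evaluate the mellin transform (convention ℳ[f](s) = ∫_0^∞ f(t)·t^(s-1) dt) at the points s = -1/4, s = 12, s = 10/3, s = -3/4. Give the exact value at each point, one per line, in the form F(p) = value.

F(-1/4) = 19/21 - 22*3**(1/4)/63
F(12) = 1290641/55269864
F(10/3) = 75/832 - 19*3**(2/3)/33696
F(-3/4) = 17/5 - 6*3**(3/4)/5

the common scale on t comes off first: 3*t**2 on [0, 1/6); t*(2 - 3*t) on [1/6, 1/2)
invert the shared t-power to get 3*t on [0, 1/6); 2 - 3*t on [1/6, 1/2)
the common scale on t comes off first: t on [0, 1/2); 2 - t on [1/2, 3/2)
slice at 1/3, transform all 2 pieces, and sum them
on [0, 1/3) integrate f = 3*t**2/4 against the kernel
∫ over [1/3, 1) of t*(2 - 3*t/2)/2·t^(s-1) joins the sum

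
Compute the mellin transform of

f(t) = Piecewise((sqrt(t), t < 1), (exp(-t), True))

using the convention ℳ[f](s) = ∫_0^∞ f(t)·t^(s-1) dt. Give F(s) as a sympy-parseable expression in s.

((2*s + 1)*uppergamma(s, 1) + 2)/(2*s + 1)
  Re(s) > -1/2

f breaks at 1 into 2 integrals to sum
∫ over [0, 1) of sqrt(t)·t^(s-1) joins the sum
segment [1, ∞) carries exp(-t); integrate it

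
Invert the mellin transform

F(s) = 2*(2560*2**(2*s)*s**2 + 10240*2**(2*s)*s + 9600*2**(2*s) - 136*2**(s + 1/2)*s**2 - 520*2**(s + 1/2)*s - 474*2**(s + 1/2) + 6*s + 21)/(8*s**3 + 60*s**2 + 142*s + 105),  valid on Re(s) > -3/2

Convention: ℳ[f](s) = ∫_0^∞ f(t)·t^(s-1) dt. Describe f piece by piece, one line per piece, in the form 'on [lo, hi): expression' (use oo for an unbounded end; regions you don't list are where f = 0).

integrate the 3 segments split at 1, 2, then add the results
over [0, 1), the kernel integral of 3*t**(3/2)/2 enters the sum
∫ 3*t**(5/2)/2·t^(s-1) over [1, 2)
∫ 5*t**(7/2)·t^(s-1) over [2, 4)

on [0, 1): 3*t**(3/2)/2
on [1, 2): 3*t**(5/2)/2
on [2, 4): 5*t**(7/2)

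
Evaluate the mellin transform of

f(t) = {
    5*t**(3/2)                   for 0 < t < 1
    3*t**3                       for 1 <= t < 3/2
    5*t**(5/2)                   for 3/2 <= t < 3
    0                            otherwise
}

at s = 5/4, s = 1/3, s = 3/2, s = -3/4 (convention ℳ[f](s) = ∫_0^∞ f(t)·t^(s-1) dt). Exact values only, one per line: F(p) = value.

split f at 1, 3/2: ℳ[f](s) collects 3 kernel integrals
between 0 and 1 the integrand is 5*t**(3/2)·t^(s-1)
on [1, 3/2): add ∫ 3*t**3·t^(s-1) dt
the [3/2, 3) slice contributes ∫ 5*t**(5/2)·t^(s-1) dt

F(5/4) = -9*2**(1/4)*3**(3/4)/4 + 208/187 + 243*2**(3/4)*3**(1/4)/136 + 36*3**(3/4)
F(1/3) = -135*2**(1/6)*3**(5/6)/68 + 201/110 + 243*2**(2/3)*3**(1/3)/160 + 270*3**(5/6)/17
F(3/2) = 27*sqrt(6)/16 + 6139/64
F(-3/4) = -15*2**(1/4)*3**(3/4)/7 + 3*2**(3/4)*3**(1/4)/2 + 16/3 + 60*3**(3/4)/7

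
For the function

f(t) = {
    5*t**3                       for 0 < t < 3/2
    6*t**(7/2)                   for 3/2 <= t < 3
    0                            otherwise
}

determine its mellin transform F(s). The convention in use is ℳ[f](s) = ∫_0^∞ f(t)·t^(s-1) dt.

(12*3**(s + 7/2)*(s + 3) + 5*(3/2)**(s + 3)*(2*s + 7) - 12*(3/2)**(s + 7/2)*(s + 3))/((s + 3)*(2*s + 7))
  Re(s) > -3

integrate the 2 segments split at 3/2, then add the results
piece [0, 3/2): integrate 5*t**3 against the kernel
∫ over [3/2, 3) of 6*t**(7/2)·t^(s-1) joins the sum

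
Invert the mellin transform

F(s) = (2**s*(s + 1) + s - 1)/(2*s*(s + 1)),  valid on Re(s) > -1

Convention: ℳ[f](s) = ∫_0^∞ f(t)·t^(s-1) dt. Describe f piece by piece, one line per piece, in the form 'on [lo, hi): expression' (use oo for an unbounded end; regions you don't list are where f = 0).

on [0, 1): t
on [1, 2): 1/2

treat the 2 regions marked off by 1 separately and sum
piece [0, 1): integrate t against the kernel
piece [1, 2): integrate 1/2 against the kernel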